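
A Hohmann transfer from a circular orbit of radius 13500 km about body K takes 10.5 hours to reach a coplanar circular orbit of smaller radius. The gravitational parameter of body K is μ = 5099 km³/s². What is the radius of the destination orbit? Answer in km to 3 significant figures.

r₂ = 4580 km

Transfer time t = 10.5 hours = 37800 s, and t = π√(a_t³/μ).
So a_t = (μ t²/π²)^(1/3) = (5099 × (37800)² / π²)^(1/3) = 9037.7 km.
Since a_t = (r₁ + r₂)/2, r₂ = 2a_t − r₁ = 2×9037.7 − 13500 = 4575.4 km.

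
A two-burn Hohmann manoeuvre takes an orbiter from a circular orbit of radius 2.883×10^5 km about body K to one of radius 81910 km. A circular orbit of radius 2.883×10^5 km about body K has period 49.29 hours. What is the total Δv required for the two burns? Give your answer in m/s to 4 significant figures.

From Kepler's third law T² = 4π²r³/μ at r = 2.883×10^5 km, T = 49.29 hours = 49.29 × 3600 s = 1.77444×10^5 s: μ = 4π²r³/T² = 3.00449×10^7 km³/s².
Semi-major axis of the transfer orbit: a_t = (2.883×10^5 + 81910)/2 = 1.85105×10^5 km.
At r₁ the circular-orbit speed is v₁ = √(μ/r₁) = 10.2085 km/s.
Transfer-orbit speed at r₁ (vis-viva): v_a = √[μ(2/r₁ − 1/a_t)] = 6.79083 km/s.
First burn Δv₁ = |v_a − v₁| = 3.4177 km/s.
At r₂, v₂ = √(μ/r₂) = 19.1521 km/s.
Transfer-orbit speed at r₂: v_p = √[μ(2/r₂ − 1/a_t)] = 23.9018 km/s.
Second burn Δv₂ = |v₂ − v_p| = 4.7497 km/s.
Total Δv = Δv₁ + Δv₂ = 8.167 km/s.

Δv = 8167 m/s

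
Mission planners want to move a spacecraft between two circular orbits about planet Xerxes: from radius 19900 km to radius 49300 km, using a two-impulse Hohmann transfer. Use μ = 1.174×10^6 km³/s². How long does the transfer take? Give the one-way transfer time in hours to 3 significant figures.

t = 5.18 hours

Transfer-ellipse semi-major axis a_t = (r₁ + r₂)/2 = (19900 + 49300)/2 = 34600 km.
By Kepler's third law the transfer-orbit period is T = 2π√(a_t³/μ), so t = T/2 = 18660 s.
Converting: 18660 s ÷ 3600 s/hour = 5.18 hours.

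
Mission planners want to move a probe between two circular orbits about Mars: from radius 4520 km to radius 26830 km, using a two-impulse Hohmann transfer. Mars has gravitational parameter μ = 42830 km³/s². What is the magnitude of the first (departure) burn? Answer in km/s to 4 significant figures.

Δv₁ = 0.9490 km/s

The Hohmann ellipse has a_t = (r₁ + r₂)/2 = 15675 km.
On the circular orbit at r = 4520 km, v_c = √(μ/r) = 3.078 km/s.
Vis-viva on the transfer ellipse at r = 4520 km gives v_t = √[μ(2/r − 1/a_t)] = 4.027 km/s.
Δv₁ = |v_t − v_c| = |4.027 − 3.078| = 0.9490 km/s.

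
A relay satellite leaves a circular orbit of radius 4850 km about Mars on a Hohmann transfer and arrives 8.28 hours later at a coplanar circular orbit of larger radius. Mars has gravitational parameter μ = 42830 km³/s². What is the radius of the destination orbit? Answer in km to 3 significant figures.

Transfer time t = 8.28 hours = 29808 s, and t = π√(a_t³/μ).
So a_t = (μ t²/π²)^(1/3) = (42830 × (29808)² / π²)^(1/3) = 15681 km.
Since a_t = (r₁ + r₂)/2, r₂ = 2a_t − r₁ = 2×15681 − 4850 = 26512 km.

r₂ = 26500 km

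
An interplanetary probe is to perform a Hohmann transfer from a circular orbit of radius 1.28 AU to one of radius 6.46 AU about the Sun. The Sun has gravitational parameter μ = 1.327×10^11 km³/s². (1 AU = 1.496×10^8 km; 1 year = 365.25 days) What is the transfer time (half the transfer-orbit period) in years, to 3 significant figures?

t = 3.81 years

In km: r₁ = 1.28 × 1.496×10^8 = 1.91488×10^8 km; r₂ = 6.46 × 1.496×10^8 = 9.66416×10^8 km.
Semi-major axis of the transfer orbit: a_t = (1.91488×10^8 + 9.66416×10^8)/2 = 5.78952×10^8 km.
Transfer time t = π√(a_t³/μ) = π√((5.78952×10^8)³ / 1.327×10^11) = 1.201×10^8 s.
Converting: 1.201×10^8 s ÷ 3.15576×10^7 s/year (365.25 × 86400) = 3.81 years.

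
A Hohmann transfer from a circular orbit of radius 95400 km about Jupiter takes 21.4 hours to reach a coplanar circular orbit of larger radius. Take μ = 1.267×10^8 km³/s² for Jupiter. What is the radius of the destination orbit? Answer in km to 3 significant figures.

r₂ = 7.52×10^5 km

Transfer time t = 21.4 hours = 77040 s, and t = π√(a_t³/μ).
So a_t = (μ t²/π²)^(1/3) = (1.267×10^8 × (77040)² / π²)^(1/3) = 4.2394×10^5 km.
Since a_t = (r₁ + r₂)/2, r₂ = 2a_t − r₁ = 2×4.2394×10^5 − 95400 = 7.5248×10^5 km.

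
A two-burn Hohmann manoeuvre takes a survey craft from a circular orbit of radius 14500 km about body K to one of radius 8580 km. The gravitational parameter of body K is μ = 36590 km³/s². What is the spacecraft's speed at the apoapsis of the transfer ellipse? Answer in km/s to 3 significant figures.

v = 1.37 km/s

The Hohmann ellipse has a_t = (r₁ + r₂)/2 = 11540 km.
At apoapsis, r = 14500 km.
From the vis-viva equation, v = √[μ(2/r − 1/a_t)] = 1.370 km/s.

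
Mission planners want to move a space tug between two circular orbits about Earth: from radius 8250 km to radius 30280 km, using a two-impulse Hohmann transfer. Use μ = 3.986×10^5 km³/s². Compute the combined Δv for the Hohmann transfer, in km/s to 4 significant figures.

Δv = 3.017 km/s

The Hohmann ellipse has a_t = (r₁ + r₂)/2 = 19265 km.
Circular speed at r₁: v₁ = √(μ/r₁) = √(3.986×10^5/8250) = 6.951 km/s.
On the transfer ellipse at r₁, vis-viva equation gives v_p = √[μ(2/r₁ − 1/a_t)] = 8.714 km/s.
First burn Δv₁ = |v_p − v₁| = 1.763 km/s.
At r₂, v₂ = √(μ/r₂) = 3.628 km/s.
Transfer-orbit speed at r₂: v_a = √[μ(2/r₂ − 1/a_t)] = 2.374 km/s.
Second burn Δv₂ = |v₂ − v_a| = 1.254 km/s.
Δv = Δv₁ + Δv₂ = 1.763 + 1.254 = 3.017 km/s.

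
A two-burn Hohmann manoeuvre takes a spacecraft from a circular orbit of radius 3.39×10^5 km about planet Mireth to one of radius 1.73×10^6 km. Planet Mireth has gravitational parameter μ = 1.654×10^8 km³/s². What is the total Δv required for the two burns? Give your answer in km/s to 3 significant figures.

Transfer-ellipse semi-major axis a_t = (r₁ + r₂)/2 = (3.390×10^5 + 1.730×10^6)/2 = 1.0345×10^6 km.
Circular speed at r₁: v₁ = √(μ/r₁) = √(1.654×10^8/3.390×10^5) = 22.0886 km/s.
On the transfer ellipse at r₁, vis-viva equation gives v_p = √[μ(2/r₁ − 1/a_t)] = 28.5644 km/s.
First burn Δv₁ = |v_p − v₁| = 6.476 km/s.
Circular speed at r₂: v₂ = √(μ/r₂) = 9.778 km/s.
Transfer-orbit speed at r₂: v_a = √[μ(2/r₂ − 1/a_t)] = 5.597 km/s.
Second burn Δv₂ = |v₂ − v_a| = 4.181 km/s.
Δv = Δv₁ + Δv₂ = 6.476 + 4.181 = 10.66 km/s.

Δv = 10.7 km/s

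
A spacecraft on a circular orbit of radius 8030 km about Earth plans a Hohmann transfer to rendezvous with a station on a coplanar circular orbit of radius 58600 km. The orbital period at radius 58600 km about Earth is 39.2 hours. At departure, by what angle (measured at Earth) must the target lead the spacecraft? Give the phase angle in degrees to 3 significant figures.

From Kepler's third law T² = 4π²r³/μ at r = 58600 km, T = 39.2 hours = 39.2 × 3600 s = 1.4112×10^5 s: μ = 4π²r³/T² = 3.98910×10^5 km³/s².
Semi-major axis of the transfer orbit: a_t = (8030 + 58600)/2 = 33315 km.
The half-period of the transfer ellipse is t = π√(a_t³/μ) = 30250 s.
The target's mean motion on its circular orbit is ω₂ = √(μ/r₂³) = 4.452×10^-5 rad/s.
Angle swept by the target during transfer: ω₂·t = 1.3467 rad = 77.16°.
Arrival is 180° from departure on the ellipse, so φ = 180° − 77.16° = 103°.

φ = 103°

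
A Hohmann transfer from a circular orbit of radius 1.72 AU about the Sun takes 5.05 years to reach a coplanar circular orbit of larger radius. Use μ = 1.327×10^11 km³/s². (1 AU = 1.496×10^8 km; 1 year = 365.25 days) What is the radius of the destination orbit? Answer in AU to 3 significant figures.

In km: r₁ = 1.72 × 1.496×10^8 = 2.57312×10^8 km.
Transfer time t = 5.05 years × 365.25 × 86400 s = 1.5936588×10^8 s, and t = π√(a_t³/μ).
So a_t = (μ t²/π²)^(1/3) = (1.327×10^11 × (1.5936588×10^8)² / π²)^(1/3) = 6.9896×10^8 km.
Since a_t = (r₁ + r₂)/2, r₂ = 2a_t − r₁ = 2×6.9896×10^8 − 2.57312×10^8 = 1.140608×10^9 km.
In AU: r₂ = 1.140608×10^9 / 1.496×10^8 = 7.62 AU.

r₂ = 7.62 AU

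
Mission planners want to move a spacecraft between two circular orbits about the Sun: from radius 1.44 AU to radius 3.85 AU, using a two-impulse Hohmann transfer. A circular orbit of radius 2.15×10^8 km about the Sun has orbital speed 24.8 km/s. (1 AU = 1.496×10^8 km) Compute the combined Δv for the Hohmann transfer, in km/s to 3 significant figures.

From the circular-orbit relation v² = μ/r at r = 2.15×10^8 km: μ = v²r = (24.8)² × 2.15×10^8 = 1.32234×10^11 km³/s².
In km: r₁ = 1.44 × 1.496×10^8 = 2.15424×10^8 km; r₂ = 3.85 × 1.496×10^8 = 5.7596×10^8 km.
Transfer-ellipse semi-major axis a_t = (r₁ + r₂)/2 = (2.15424×10^8 + 5.7596×10^8)/2 = 3.95692×10^8 km.
At r₁ the circular-orbit speed is v₁ = √(μ/r₁) = 24.7756 km/s.
Transfer-orbit speed at r₁ (v² = μ(2/r − 1/a)): v_p = √[μ(2/r₁ − 1/a_t)] = 29.8911 km/s.
First burn Δv₁ = |v_p − v₁| = 5.1155 km/s.
At r₂, v₂ = √(μ/r₂) = 15.15217 km/s.
Transfer-orbit speed at r₂: v_a = √[μ(2/r₂ − 1/a_t)] = 11.18003 km/s.
Second burn Δv₂ = |v₂ − v_a| = 3.9721 km/s.
Δv = Δv₁ + Δv₂ = 5.1155 + 3.9721 = 9.088 km/s.

Δv = 9.09 km/s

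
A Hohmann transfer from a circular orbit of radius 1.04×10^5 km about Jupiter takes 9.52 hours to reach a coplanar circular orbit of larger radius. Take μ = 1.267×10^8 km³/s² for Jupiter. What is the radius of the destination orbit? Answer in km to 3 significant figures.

r₂ = 3.90×10^5 km

Transfer time t = 9.52 hours = 34272 s, and t = π√(a_t³/μ).
So a_t = (μ t²/π²)^(1/3) = (1.267×10^8 × (34272)² / π²)^(1/3) = 2.4705×10^5 km.
Since a_t = (r₁ + r₂)/2, r₂ = 2a_t − r₁ = 2×2.4705×10^5 − 1.040×10^5 = 3.901×10^5 km.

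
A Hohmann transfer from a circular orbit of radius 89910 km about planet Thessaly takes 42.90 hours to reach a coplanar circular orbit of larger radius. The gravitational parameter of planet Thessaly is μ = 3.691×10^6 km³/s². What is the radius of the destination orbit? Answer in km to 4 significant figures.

Transfer time t = 42.90 hours = 1.5444×10^5 s, and t = π√(a_t³/μ).
So a_t = (μ t²/π²)^(1/3) = (3.691×10^6 × (1.5444×10^5)² / π²)^(1/3) = 2.0739×10^5 km.
Since a_t = (r₁ + r₂)/2, r₂ = 2a_t − r₁ = 2×2.0739×10^5 − 89910 = 3.2487×10^5 km.

r₂ = 3.249×10^5 km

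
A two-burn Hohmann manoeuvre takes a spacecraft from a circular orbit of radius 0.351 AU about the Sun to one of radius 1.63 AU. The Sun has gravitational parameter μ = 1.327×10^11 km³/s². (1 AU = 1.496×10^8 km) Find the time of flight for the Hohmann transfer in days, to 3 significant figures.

In km: r₁ = 0.351 × 1.496×10^8 = 5.25096×10^7 km; r₂ = 1.63 × 1.496×10^8 = 2.43848×10^8 km.
The Hohmann ellipse has a_t = (r₁ + r₂)/2 = 1.481788×10^8 km.
Half the transfer-orbit period gives t = π√(a_t³/μ) = 1.556×10^7 s.
Converting: 1.556×10^7 s ÷ 86400 s/day = 180 days.

t = 180 days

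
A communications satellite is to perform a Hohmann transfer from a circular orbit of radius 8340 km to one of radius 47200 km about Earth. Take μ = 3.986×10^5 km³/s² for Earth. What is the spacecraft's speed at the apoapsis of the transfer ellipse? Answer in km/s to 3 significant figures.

v = 1.59 km/s

The Hohmann ellipse has a_t = (r₁ + r₂)/2 = 27770 km.
The apoapsis of the transfer ellipse is at r = 47200 km.
From the vis-viva equation, v = √[μ(2/r − 1/a_t)] = 1.593 km/s.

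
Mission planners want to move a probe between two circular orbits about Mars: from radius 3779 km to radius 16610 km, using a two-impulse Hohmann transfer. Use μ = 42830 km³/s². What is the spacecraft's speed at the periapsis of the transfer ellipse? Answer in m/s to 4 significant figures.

Semi-major axis of the transfer orbit: a_t = (3779 + 16610)/2 = 10194.5 km.
At periapsis, r = 3779 km.
From the vis-viva equation, v = √[μ(2/r − 1/a_t)] = 4.297 km/s.

v = 4297 m/s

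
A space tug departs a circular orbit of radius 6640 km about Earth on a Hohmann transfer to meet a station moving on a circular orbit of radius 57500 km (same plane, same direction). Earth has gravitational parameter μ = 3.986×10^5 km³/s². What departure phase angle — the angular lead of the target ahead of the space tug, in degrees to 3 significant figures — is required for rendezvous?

Transfer-ellipse semi-major axis a_t = (r₁ + r₂)/2 = (6640 + 57500)/2 = 32070 km.
Transfer time t = π√(a_t³/μ) = 28578 s.
Target angular speed ω₂ = √(μ/r₂³) = 4.5790×10^-5 rad/s.
Angle swept by the target during transfer: ω₂·t = 1.3086 rad = 74.98°.
The space tug traverses 180° on the transfer ellipse, so the target must lead by 180° − 74.98° = 105°.

φ = 105°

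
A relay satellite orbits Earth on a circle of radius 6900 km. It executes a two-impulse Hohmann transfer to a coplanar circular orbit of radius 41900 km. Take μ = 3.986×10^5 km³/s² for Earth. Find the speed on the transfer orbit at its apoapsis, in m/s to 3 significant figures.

Semi-major axis of the transfer orbit: a_t = (6900 + 41900)/2 = 24400 km.
At apoapsis, r = 41900 km.
Vis-viva: v = √[μ(2/r − 1/a_t)] = √[3.986×10^5 × (2/41900 − 1/24400)] = 1.640 km/s.

v = 1640 m/s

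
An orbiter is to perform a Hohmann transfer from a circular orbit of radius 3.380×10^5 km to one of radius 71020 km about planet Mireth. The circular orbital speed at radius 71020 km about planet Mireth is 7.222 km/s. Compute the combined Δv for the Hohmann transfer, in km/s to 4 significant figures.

Δv = 3.422 km/s

From the circular-orbit relation v² = μ/r at r = 71020 km: μ = v²r = (7.222)² × 71020 = 3.70421×10^6 km³/s².
Transfer-ellipse semi-major axis a_t = (r₁ + r₂)/2 = (3.380×10^5 + 71020)/2 = 2.0451×10^5 km.
Circular speed at r₁: v₁ = √(μ/r₁) = √(3.70421×10^6/3.380×10^5) = 3.31047 km/s.
Transfer-orbit speed at r₁ (vis-viva equation): v_a = √[μ(2/r₁ − 1/a_t)] = 1.95084 km/s.
First burn Δv₁ = |v_a − v₁| = 1.3596 km/s.
At r₂, v₂ = √(μ/r₂) = 7.2220 km/s.
Transfer-orbit speed at r₂: v_p = √[μ(2/r₂ − 1/a_t)] = 9.2845 km/s.
Second burn Δv₂ = |v₂ − v_p| = 2.0625 km/s.
Total Δv = Δv₁ + Δv₂ = 3.422 km/s.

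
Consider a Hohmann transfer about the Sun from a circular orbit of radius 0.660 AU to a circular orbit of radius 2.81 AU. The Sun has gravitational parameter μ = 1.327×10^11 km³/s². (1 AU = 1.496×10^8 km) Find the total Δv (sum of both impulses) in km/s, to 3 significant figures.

In km: r₁ = 0.660 × 1.496×10^8 = 9.8736×10^7 km; r₂ = 2.81 × 1.496×10^8 = 4.20376×10^8 km.
Transfer-ellipse semi-major axis a_t = (r₁ + r₂)/2 = (9.8736×10^7 + 4.20376×10^8)/2 = 2.59556×10^8 km.
Circular speed at r₁: v₁ = √(μ/r₁) = √(1.327×10^11/9.8736×10^7) = 36.660 km/s.
On the transfer ellipse at r₁, vis-viva equation gives v_p = √[μ(2/r₁ − 1/a_t)] = 46.655 km/s.
First burn Δv₁ = |v_p − v₁| = 9.995 km/s.
At r₂, v₂ = √(μ/r₂) = 17.767 km/s.
Transfer-orbit speed at r₂: v_a = √[μ(2/r₂ − 1/a_t)] = 10.958 km/s.
Second burn Δv₂ = |v₂ − v_a| = 6.809 km/s.
Δv = Δv₁ + Δv₂ = 9.995 + 6.809 = 16.80 km/s.

Δv = 16.8 km/s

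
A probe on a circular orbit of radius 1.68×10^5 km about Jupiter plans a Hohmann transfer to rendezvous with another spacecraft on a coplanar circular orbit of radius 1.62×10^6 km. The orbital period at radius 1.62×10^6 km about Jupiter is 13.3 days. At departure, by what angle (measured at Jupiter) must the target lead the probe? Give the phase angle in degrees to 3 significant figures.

φ = 106°

From Kepler's third law T² = 4π²r³/μ at r = 1.62×10^6 km, T = 13.3 days = 13.3 × 86400 s = 1.14912×10^6 s: μ = 4π²r³/T² = 1.27108×10^8 km³/s².
Semi-major axis of the transfer orbit: a_t = (1.680×10^5 + 1.620×10^6)/2 = 8.940×10^5 km.
Transfer time t = π√(a_t³/μ) = 2.3554×10^5 s.
The target's mean motion on its circular orbit is ω₂ = √(μ/r₂³) = 5.4678×10^-6 rad/s.
Angle swept by the target during transfer: ω₂·t = 1.2879 rad = 73.79°.
The probe traverses 180° on the transfer ellipse, so the target must lead by 180° − 73.79° = 106°.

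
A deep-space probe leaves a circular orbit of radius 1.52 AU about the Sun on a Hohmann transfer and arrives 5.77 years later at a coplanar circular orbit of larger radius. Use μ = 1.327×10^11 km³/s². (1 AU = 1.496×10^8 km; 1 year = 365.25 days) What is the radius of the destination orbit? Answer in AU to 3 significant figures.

In km: r₁ = 1.52 × 1.496×10^8 = 2.27392×10^8 km.
Transfer time t = 5.77 years × 365.25 × 86400 s = 1.82087352×10^8 s, and t = π√(a_t³/μ).
So a_t = (μ t²/π²)^(1/3) = (1.327×10^11 × (1.82087352×10^8)² / π²)^(1/3) = 7.6391×10^8 km.
Since a_t = (r₁ + r₂)/2, r₂ = 2a_t − r₁ = 2×7.6391×10^8 − 2.27392×10^8 = 1.300428×10^9 km.
In AU: r₂ = 1.300428×10^9 / 1.496×10^8 = 8.69 AU.

r₂ = 8.69 AU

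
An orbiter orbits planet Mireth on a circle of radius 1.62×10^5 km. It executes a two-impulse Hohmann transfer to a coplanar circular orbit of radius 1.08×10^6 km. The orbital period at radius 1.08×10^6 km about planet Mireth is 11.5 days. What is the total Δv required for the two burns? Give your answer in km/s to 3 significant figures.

Δv = 8.96 km/s

From Kepler's third law T² = 4π²r³/μ at r = 1.08×10^6 km, T = 11.5 days = 11.5 × 86400 s = 9.936×10^5 s: μ = 4π²r³/T² = 5.03742×10^7 km³/s².
Transfer-ellipse semi-major axis a_t = (r₁ + r₂)/2 = (1.620×10^5 + 1.080×10^6)/2 = 6.210×10^5 km.
Circular speed at r₁: v₁ = √(μ/r₁) = √(5.03742×10^7/1.620×10^5) = 17.634 km/s.
Transfer-orbit speed at r₁ (vis-viva): v_p = √[μ(2/r₁ − 1/a_t)] = 23.255 km/s.
First burn Δv₁ = |v_p − v₁| = 5.621 km/s.
Circular speed at r₂: v₂ = √(μ/r₂) = 6.8295 km/s.
Transfer-orbit speed at r₂: v_a = √[μ(2/r₂ − 1/a_t)] = 3.4882 km/s.
Second burn Δv₂ = |v₂ − v_a| = 3.341 km/s.
Δv = Δv₁ + Δv₂ = 5.621 + 3.341 = 8.962 km/s.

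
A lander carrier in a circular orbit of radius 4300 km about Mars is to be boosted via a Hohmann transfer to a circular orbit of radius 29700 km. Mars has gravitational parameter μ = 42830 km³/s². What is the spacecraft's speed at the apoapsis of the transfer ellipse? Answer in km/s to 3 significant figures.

The Hohmann ellipse has a_t = (r₁ + r₂)/2 = 17000 km.
At apoapsis, r = 29700 km.
Applying v² = μ(2/r − 1/a_t): v = 0.6040 km/s.

v = 0.604 km/s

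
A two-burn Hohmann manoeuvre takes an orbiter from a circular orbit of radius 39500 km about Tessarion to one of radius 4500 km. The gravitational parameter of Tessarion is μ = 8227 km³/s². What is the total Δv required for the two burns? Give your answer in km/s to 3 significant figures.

Δv = 0.710 km/s

The Hohmann ellipse has a_t = (r₁ + r₂)/2 = 22000 km.
Circular speed at r₁: v₁ = √(μ/r₁) = √(8227/39500) = 0.4564 km/s.
Transfer-orbit speed at r₁ (v² = μ(2/r − 1/a)): v_a = √[μ(2/r₁ − 1/a_t)] = 0.2064 km/s.
First burn Δv₁ = |v_a − v₁| = 0.2500 km/s.
At r₂, v₂ = √(μ/r₂) = 1.35212 km/s.
Transfer-orbit speed at r₂: v_p = √[μ(2/r₂ − 1/a_t)] = 1.81176 km/s.
Second burn Δv₂ = |v₂ − v_p| = 0.4596 km/s.
Total Δv = Δv₁ + Δv₂ = 0.7096 km/s.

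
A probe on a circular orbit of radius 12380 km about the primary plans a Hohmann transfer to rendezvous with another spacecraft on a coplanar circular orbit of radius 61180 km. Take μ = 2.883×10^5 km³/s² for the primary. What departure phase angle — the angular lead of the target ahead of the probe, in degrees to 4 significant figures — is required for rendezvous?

φ = 96.10°

Transfer-ellipse semi-major axis a_t = (r₁ + r₂)/2 = (12380 + 61180)/2 = 36780 km.
Transfer time t = π√(a_t³/μ) = 41271 s.
The target's mean motion on its circular orbit is ω₂ = √(μ/r₂³) = 3.5482×10^-5 rad/s.
Angle swept by the target during transfer: ω₂·t = 1.4644 rad = 83.90°.
The probe traverses 180° on the transfer ellipse, so the target must lead by 180° − 83.90° = 96.10°.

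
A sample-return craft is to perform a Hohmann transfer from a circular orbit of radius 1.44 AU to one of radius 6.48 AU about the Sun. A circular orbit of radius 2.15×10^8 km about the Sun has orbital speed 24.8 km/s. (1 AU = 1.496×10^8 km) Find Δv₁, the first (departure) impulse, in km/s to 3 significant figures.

From the circular-orbit relation v² = μ/r at r = 2.15×10^8 km: μ = v²r = (24.8)² × 2.15×10^8 = 1.32234×10^11 km³/s².
In km: r₁ = 1.44 × 1.496×10^8 = 2.15424×10^8 km; r₂ = 6.48 × 1.496×10^8 = 9.69408×10^8 km.
The Hohmann ellipse has a_t = (r₁ + r₂)/2 = 5.92416×10^8 km.
On the circular orbit at r = 2.15424×10^8 km, v_c = √(μ/r) = 24.776 km/s.
Vis-viva on the transfer ellipse at r = 2.15424×10^8 km gives v_t = √[μ(2/r − 1/a_t)] = 31.693 km/s.
Δv₁ = |v_t − v_c| = |31.693 − 24.776| = 6.917 km/s.

Δv₁ = 6.92 km/s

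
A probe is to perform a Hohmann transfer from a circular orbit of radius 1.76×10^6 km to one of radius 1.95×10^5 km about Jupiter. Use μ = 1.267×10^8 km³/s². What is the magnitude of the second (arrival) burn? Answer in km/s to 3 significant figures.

Transfer-ellipse semi-major axis a_t = (r₁ + r₂)/2 = (1.760×10^6 + 1.950×10^5)/2 = 9.775×10^5 km.
On the circular orbit at r = 1.950×10^5 km, v_c = √(μ/r) = 25.490 km/s.
Transfer-orbit speed at the same r (vis-viva, a = a_t): v_t = √[μ(2/r − 1/a_t)] = 34.203 km/s.
Δv₂ = |v_t − v_c| = |34.203 − 25.490| = 8.713 km/s.

Δv₂ = 8.71 km/s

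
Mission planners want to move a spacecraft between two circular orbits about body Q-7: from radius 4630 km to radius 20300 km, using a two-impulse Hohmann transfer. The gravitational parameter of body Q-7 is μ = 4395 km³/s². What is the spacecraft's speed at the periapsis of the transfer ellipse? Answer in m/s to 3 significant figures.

Semi-major axis of the transfer orbit: a_t = (4630 + 20300)/2 = 12465 km.
At periapsis, r = 4630 km.
Vis-viva: v = √[μ(2/r − 1/a_t)] = √[4395 × (2/4630 − 1/12465)] = 1.243 km/s.

v = 1240 m/s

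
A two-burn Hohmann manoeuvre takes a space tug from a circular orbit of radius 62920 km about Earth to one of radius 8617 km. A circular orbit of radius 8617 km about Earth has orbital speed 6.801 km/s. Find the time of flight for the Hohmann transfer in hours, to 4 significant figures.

t = 9.351 hours

From the circular-orbit relation v² = μ/r at r = 8617 km: μ = v²r = (6.801)² × 8617 = 3.98567×10^5 km³/s².
Transfer-ellipse semi-major axis a_t = (r₁ + r₂)/2 = (62920 + 8617)/2 = 35768.5 km.
Transfer time t = π√(a_t³/μ) = π√((35768.5)³ / 3.98567×10^5) = 33663 s.
Converting: 33663 s ÷ 3600 s/hour = 9.351 hours.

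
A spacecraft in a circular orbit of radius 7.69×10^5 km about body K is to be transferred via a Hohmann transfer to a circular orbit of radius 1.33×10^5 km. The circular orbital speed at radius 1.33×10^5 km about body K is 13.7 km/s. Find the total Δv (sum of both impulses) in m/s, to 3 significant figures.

Δv = 6790 m/s

From the circular-orbit relation v² = μ/r at r = 1.33×10^5 km: μ = v²r = (13.7)² × 1.33×10^5 = 2.49628×10^7 km³/s².
Transfer-ellipse semi-major axis a_t = (r₁ + r₂)/2 = (7.690×10^5 + 1.330×10^5)/2 = 4.510×10^5 km.
Circular speed at r₁: v₁ = √(μ/r₁) = √(2.49628×10^7/7.690×10^5) = 5.6975 km/s.
On the transfer ellipse at r₁, v² = μ(2/r − 1/a) gives v_a = √[μ(2/r₁ − 1/a_t)] = 3.0940 km/s.
First burn Δv₁ = |v_a − v₁| = 2.6035 km/s.
Circular speed at r₂: v₂ = √(μ/r₂) = 13.7000 km/s.
Transfer-orbit speed at r₂: v_p = √[μ(2/r₂ − 1/a_t)] = 17.8894 km/s.
Second burn Δv₂ = |v₂ − v_p| = 4.1894 km/s.
Δv = Δv₁ + Δv₂ = 2.6035 + 4.1894 = 6.793 km/s.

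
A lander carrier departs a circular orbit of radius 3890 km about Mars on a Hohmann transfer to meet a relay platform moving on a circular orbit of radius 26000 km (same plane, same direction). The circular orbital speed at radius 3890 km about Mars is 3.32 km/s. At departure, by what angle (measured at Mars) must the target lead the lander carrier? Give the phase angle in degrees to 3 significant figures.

From the circular-orbit relation v² = μ/r at r = 3890 km: μ = v²r = (3.32)² × 3890 = 42877.1 km³/s².
Transfer-ellipse semi-major axis a_t = (r₁ + r₂)/2 = (3890 + 26000)/2 = 14945 km.
The half-period of the transfer ellipse is t = π√(a_t³/μ) = 27720 s.
Target angular speed ω₂ = √(μ/r₂³) = 4.939×10^-5 rad/s.
Angle swept by the target during transfer: ω₂·t = 1.369 rad = 78.44°.
The lander carrier traverses 180° on the transfer ellipse, so the target must lead by 180° − 78.44° = 102°.

φ = 102°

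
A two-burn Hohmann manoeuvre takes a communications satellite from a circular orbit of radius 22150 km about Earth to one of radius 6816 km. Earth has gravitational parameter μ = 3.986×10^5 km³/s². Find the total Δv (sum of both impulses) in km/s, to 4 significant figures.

The Hohmann ellipse has a_t = (r₁ + r₂)/2 = 14483 km.
At r₁ the circular-orbit speed is v₁ = √(μ/r₁) = 4.242 km/s.
On the transfer ellipse at r₁, vis-viva equation gives v_a = √[μ(2/r₁ − 1/a_t)] = 2.910 km/s.
First burn Δv₁ = |v_a − v₁| = 1.332 km/s.
At r₂, v₂ = √(μ/r₂) = 7.647 km/s.
Transfer-orbit speed at r₂: v_p = √[μ(2/r₂ − 1/a_t)] = 9.457 km/s.
Second burn Δv₂ = |v₂ − v_p| = 1.810 km/s.
Total Δv = Δv₁ + Δv₂ = 3.142 km/s.

Δv = 3.142 km/s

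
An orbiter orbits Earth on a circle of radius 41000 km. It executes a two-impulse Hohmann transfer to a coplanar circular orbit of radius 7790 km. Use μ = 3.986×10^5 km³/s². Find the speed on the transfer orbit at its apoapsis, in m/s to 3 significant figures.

v = 1760 m/s

The Hohmann ellipse has a_t = (r₁ + r₂)/2 = 24395 km.
The apoapsis of the transfer ellipse is at r = 41000 km.
From the vis-viva equation, v = √[μ(2/r − 1/a_t)] = 1.762 km/s.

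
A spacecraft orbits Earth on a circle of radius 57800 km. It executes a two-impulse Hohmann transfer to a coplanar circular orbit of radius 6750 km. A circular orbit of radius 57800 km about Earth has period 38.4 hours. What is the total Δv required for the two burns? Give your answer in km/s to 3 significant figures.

Δv = 4.03 km/s

From Kepler's third law T² = 4π²r³/μ at r = 57800 km, T = 38.4 hours = 38.4 × 3600 s = 1.3824×10^5 s: μ = 4π²r³/T² = 3.98911×10^5 km³/s².
The Hohmann ellipse has a_t = (r₁ + r₂)/2 = 32275 km.
At r₁ the circular-orbit speed is v₁ = √(μ/r₁) = 2.627 km/s.
On the transfer ellipse at r₁, vis-viva equation gives v_a = √[μ(2/r₁ − 1/a_t)] = 1.201 km/s.
First burn Δv₁ = |v_a − v₁| = 1.426 km/s.
At r₂, v₂ = √(μ/r₂) = 7.68752 km/s.
Transfer-orbit speed at r₂: v_p = √[μ(2/r₂ − 1/a_t)] = 10.2877 km/s.
Second burn Δv₂ = |v₂ − v_p| = 2.600 km/s.
Total Δv = Δv₁ + Δv₂ = 4.026 km/s.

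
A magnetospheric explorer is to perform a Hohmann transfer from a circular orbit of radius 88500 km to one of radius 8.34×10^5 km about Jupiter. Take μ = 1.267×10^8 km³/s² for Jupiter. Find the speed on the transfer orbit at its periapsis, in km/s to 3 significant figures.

Transfer-ellipse semi-major axis a_t = (r₁ + r₂)/2 = (88500 + 8.340×10^5)/2 = 4.6125×10^5 km.
At periapsis, r = 88500 km.
From the vis-viva equation, v = √[μ(2/r − 1/a_t)] = 50.88 km/s.

v = 50.9 km/s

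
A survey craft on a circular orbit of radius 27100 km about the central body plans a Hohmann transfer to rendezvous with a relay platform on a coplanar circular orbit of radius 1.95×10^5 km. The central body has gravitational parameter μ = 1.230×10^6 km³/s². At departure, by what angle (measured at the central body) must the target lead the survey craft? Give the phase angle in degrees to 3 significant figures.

The Hohmann ellipse has a_t = (r₁ + r₂)/2 = 1.1105×10^5 km.
Transfer time t = π√(a_t³/μ) = 1.04827×10^5 s.
Target angular speed ω₂ = √(μ/r₂³) = 1.28795×10^-5 rad/s.
Angle swept by the target during transfer: ω₂·t = 1.3501 rad = 77.36°.
Arrival is 180° from departure on the ellipse, so φ = 180° − 77.36° = 103°.

φ = 103°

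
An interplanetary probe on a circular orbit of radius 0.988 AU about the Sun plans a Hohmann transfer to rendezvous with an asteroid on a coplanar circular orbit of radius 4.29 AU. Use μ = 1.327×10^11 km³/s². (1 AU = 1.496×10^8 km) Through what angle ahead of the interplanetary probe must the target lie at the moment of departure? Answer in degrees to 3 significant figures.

φ = 93.2°

In km: r₁ = 0.988 × 1.496×10^8 = 1.478048×10^8 km; r₂ = 4.29 × 1.496×10^8 = 6.41784×10^8 km.
The Hohmann ellipse has a_t = (r₁ + r₂)/2 = 3.947944×10^8 km.
Transfer time t = π√(a_t³/μ) = 6.765048×10^7 s.
The target's mean motion on its circular orbit is ω₂ = √(μ/r₂³) = 2.240537×10^-8 rad/s.
Angle swept by the target during transfer: ω₂·t = 1.51573 rad = 86.845°.
Arrival is 180° from departure on the ellipse, so φ = 180° − 86.845° = 93.2°.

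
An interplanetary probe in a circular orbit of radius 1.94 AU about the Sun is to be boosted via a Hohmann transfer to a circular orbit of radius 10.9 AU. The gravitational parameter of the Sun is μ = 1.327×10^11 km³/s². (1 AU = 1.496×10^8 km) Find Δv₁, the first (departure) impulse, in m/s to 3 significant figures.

In km: r₁ = 1.94 × 1.496×10^8 = 2.90224×10^8 km; r₂ = 10.9 × 1.496×10^8 = 1.63064×10^9 km.
Semi-major axis of the transfer orbit: a_t = (2.90224×10^8 + 1.63064×10^9)/2 = 9.60432×10^8 km.
On the circular orbit at r = 2.90224×10^8 km, v_c = √(μ/r) = 21.383 km/s.
Transfer-orbit speed at the same r (vis-viva, a = a_t): v_t = √[μ(2/r − 1/a_t)] = 27.862 km/s.
Δv₁ = |v_t − v_c| = |27.862 − 21.383| = 6.479 km/s.

Δv₁ = 6480 m/s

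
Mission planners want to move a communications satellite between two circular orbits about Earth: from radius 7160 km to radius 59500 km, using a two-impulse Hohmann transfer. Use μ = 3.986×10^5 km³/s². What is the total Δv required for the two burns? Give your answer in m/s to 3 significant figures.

Δv = 3900 m/s

Transfer-ellipse semi-major axis a_t = (r₁ + r₂)/2 = (7160 + 59500)/2 = 33330 km.
At r₁ the circular-orbit speed is v₁ = √(μ/r₁) = 7.46126 km/s.
Transfer-orbit speed at r₁ (v² = μ(2/r − 1/a)): v_p = √[μ(2/r₁ − 1/a_t)] = 9.96903 km/s.
First burn Δv₁ = |v_p − v₁| = 2.5078 km/s.
Circular speed at r₂: v₂ = √(μ/r₂) = 2.58827 km/s.
Transfer-orbit speed at r₂: v_a = √[μ(2/r₂ − 1/a_t)] = 1.19963 km/s.
Second burn Δv₂ = |v₂ − v_a| = 1.3886 km/s.
Total Δv = Δv₁ + Δv₂ = 3.896 km/s.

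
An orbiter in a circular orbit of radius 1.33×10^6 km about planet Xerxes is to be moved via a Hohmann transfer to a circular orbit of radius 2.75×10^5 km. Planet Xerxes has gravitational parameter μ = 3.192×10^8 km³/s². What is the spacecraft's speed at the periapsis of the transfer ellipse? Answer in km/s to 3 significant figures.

v = 43.9 km/s

Semi-major axis of the transfer orbit: a_t = (1.330×10^6 + 2.750×10^5)/2 = 8.025×10^5 km.
The periapsis of the transfer ellipse is at r = 2.750×10^5 km.
Vis-viva: v = √[μ(2/r − 1/a_t)] = √[3.192×10^8 × (2/2.750×10^5 − 1/8.025×10^5)] = 43.86 km/s.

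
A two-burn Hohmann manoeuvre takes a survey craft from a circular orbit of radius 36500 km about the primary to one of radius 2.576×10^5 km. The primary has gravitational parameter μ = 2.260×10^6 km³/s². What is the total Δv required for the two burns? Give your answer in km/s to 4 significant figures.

Δv = 4.032 km/s

The Hohmann ellipse has a_t = (r₁ + r₂)/2 = 1.4705×10^5 km.
At r₁ the circular-orbit speed is v₁ = √(μ/r₁) = 7.8688 km/s.
Transfer-orbit speed at r₁ (vis-viva): v_p = √[μ(2/r₁ − 1/a_t)] = 10.415 km/s.
First burn Δv₁ = |v_p − v₁| = 2.546 km/s.
At r₂, v₂ = √(μ/r₂) = 2.962 km/s.
Transfer-orbit speed at r₂: v_a = √[μ(2/r₂ − 1/a_t)] = 1.476 km/s.
Second burn Δv₂ = |v₂ − v_a| = 1.486 km/s.
Δv = Δv₁ + Δv₂ = 2.546 + 1.486 = 4.032 km/s.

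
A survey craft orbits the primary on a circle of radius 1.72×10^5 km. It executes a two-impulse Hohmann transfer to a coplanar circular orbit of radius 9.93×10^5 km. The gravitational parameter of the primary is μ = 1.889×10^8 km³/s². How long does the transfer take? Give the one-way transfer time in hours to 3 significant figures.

The Hohmann ellipse has a_t = (r₁ + r₂)/2 = 5.825×10^5 km.
Half the transfer-orbit period gives t = π√(a_t³/μ) = 1.016×10^5 s.
Converting: 1.016×10^5 s ÷ 3600 s/hour = 28.2 hours.

t = 28.2 hours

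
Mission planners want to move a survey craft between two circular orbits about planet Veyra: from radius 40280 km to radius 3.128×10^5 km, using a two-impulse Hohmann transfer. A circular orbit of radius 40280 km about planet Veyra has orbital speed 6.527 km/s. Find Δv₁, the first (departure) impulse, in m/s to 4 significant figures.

Δv₁ = 2161 m/s

From the circular-orbit relation v² = μ/r at r = 40280 km: μ = v²r = (6.527)² × 40280 = 1.71600×10^6 km³/s².
Transfer-ellipse semi-major axis a_t = (r₁ + r₂)/2 = (40280 + 3.128×10^5)/2 = 1.7654×10^5 km.
Circular speed at r = 40280 km: v_c = √(μ/r) = 6.527 km/s.
Vis-viva on the transfer ellipse at r = 40280 km gives v_t = √[μ(2/r − 1/a_t)] = 8.688 km/s.
Δv₁ = |v_t − v_c| = |8.688 − 6.527| = 2.161 km/s.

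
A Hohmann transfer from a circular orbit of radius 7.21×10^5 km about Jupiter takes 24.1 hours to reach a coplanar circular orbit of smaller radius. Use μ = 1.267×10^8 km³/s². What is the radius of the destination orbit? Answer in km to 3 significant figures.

r₂ = 1.97×10^5 km

Transfer time t = 24.1 hours = 86760 s, and t = π√(a_t³/μ).
So a_t = (μ t²/π²)^(1/3) = (1.267×10^8 × (86760)² / π²)^(1/3) = 4.5889×10^5 km.
Since a_t = (r₁ + r₂)/2, r₂ = 2a_t − r₁ = 2×4.5889×10^5 − 7.210×10^5 = 1.9678×10^5 km.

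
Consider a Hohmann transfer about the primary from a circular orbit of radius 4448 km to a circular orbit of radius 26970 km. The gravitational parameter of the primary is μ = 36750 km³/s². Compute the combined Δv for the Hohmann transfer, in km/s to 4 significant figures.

The Hohmann ellipse has a_t = (r₁ + r₂)/2 = 15709 km.
At r₁ the circular-orbit speed is v₁ = √(μ/r₁) = 2.8744 km/s.
On the transfer ellipse at r₁, v² = μ(2/r − 1/a) gives v_p = √[μ(2/r₁ − 1/a_t)] = 3.7663 km/s.
First burn Δv₁ = |v_p − v₁| = 0.8919 km/s.
Circular speed at r₂: v₂ = √(μ/r₂) = 1.16732 km/s.
Transfer-orbit speed at r₂: v_a = √[μ(2/r₂ − 1/a_t)] = 0.621150 km/s.
Second burn Δv₂ = |v₂ − v_a| = 0.5462 km/s.
Δv = Δv₁ + Δv₂ = 0.8919 + 0.5462 = 1.438 km/s.

Δv = 1.438 km/s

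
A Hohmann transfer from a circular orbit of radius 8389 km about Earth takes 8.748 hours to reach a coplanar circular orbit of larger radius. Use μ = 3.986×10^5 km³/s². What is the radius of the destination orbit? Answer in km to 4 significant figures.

Transfer time t = 8.748 hours = 31492.8 s, and t = π√(a_t³/μ).
So a_t = (μ t²/π²)^(1/3) = (3.986×10^5 × (31492.8)² / π²)^(1/3) = 34215 km.
Since a_t = (r₁ + r₂)/2, r₂ = 2a_t − r₁ = 2×34215 − 8389 = 60041 km.

r₂ = 60040 km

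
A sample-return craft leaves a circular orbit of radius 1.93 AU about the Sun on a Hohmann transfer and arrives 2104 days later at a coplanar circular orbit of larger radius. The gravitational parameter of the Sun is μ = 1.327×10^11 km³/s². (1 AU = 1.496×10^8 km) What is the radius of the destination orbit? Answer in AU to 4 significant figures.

In km: r₁ = 1.93 × 1.496×10^8 = 2.88728×10^8 km.
Transfer time t = 2104 days = 1.817856×10^8 s, and t = π√(a_t³/μ).
So a_t = (μ t²/π²)^(1/3) = (1.327×10^11 × (1.817856×10^8)² / π²)^(1/3) = 7.6307×10^8 km.
Since a_t = (r₁ + r₂)/2, r₂ = 2a_t − r₁ = 2×7.6307×10^8 − 2.88728×10^8 = 1.237412×10^9 km.
In AU: r₂ = 1.237412×10^9 / 1.496×10^8 = 8.271 AU.

r₂ = 8.271 AU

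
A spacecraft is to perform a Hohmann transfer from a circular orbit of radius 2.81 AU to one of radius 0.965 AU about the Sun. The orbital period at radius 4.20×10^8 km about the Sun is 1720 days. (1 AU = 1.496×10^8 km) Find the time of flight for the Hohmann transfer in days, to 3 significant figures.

t = 474 days

From Kepler's third law T² = 4π²r³/μ at r = 4.20×10^8 km, T = 1720 days = 1720 × 86400 s = 1.48608×10^8 s: μ = 4π²r³/T² = 1.32441×10^11 km³/s².
In km: r₁ = 2.81 × 1.496×10^8 = 4.20376×10^8 km; r₂ = 0.965 × 1.496×10^8 = 1.44364×10^8 km.
The Hohmann ellipse has a_t = (r₁ + r₂)/2 = 2.8237×10^8 km.
Transfer time t = π√(a_t³/μ) = π√((2.8237×10^8)³ / 1.32441×10^11) = 4.096×10^7 s.
Converting: 4.096×10^7 s ÷ 86400 s/day = 474 days.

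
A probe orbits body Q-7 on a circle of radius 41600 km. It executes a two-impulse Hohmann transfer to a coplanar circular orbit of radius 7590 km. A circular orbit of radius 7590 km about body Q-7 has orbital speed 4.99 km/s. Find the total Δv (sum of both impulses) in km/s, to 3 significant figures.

Δv = 2.45 km/s

From the circular-orbit relation v² = μ/r at r = 7590 km: μ = v²r = (4.99)² × 7590 = 1.88992×10^5 km³/s².
Transfer-ellipse semi-major axis a_t = (r₁ + r₂)/2 = (41600 + 7590)/2 = 24595 km.
At r₁ the circular-orbit speed is v₁ = √(μ/r₁) = 2.13145 km/s.
Transfer-orbit speed at r₁ (v² = μ(2/r − 1/a)): v_a = √[μ(2/r₁ − 1/a_t)] = 1.18406 km/s.
First burn Δv₁ = |v_a − v₁| = 0.9474 km/s.
At r₂, v₂ = √(μ/r₂) = 4.990 km/s.
Transfer-orbit speed at r₂: v_p = √[μ(2/r₂ − 1/a_t)] = 6.490 km/s.
Second burn Δv₂ = |v₂ − v_p| = 1.500 km/s.
Total Δv = Δv₁ + Δv₂ = 2.447 km/s.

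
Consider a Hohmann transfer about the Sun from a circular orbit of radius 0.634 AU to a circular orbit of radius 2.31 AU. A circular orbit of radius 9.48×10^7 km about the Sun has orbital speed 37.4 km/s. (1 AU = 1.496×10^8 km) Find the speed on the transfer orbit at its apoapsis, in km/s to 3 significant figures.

v = 12.9 km/s

From the circular-orbit relation v² = μ/r at r = 9.48×10^7 km: μ = v²r = (37.4)² × 9.48×10^7 = 1.32602×10^11 km³/s².
In km: r₁ = 0.634 × 1.496×10^8 = 9.48464×10^7 km; r₂ = 2.31 × 1.496×10^8 = 3.45576×10^8 km.
Semi-major axis of the transfer orbit: a_t = (9.48464×10^7 + 3.45576×10^8)/2 = 2.202112×10^8 km.
The apoapsis of the transfer ellipse is at r = 3.45576×10^8 km.
From the vis-viva equation, v = √[μ(2/r − 1/a_t)] = 12.86 km/s.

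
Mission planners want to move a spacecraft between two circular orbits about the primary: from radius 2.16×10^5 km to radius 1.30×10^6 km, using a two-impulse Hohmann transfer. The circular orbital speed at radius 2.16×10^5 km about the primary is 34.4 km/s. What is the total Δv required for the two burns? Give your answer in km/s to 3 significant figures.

Δv = 17.2 km/s

From the circular-orbit relation v² = μ/r at r = 2.16×10^5 km: μ = v²r = (34.4)² × 2.16×10^5 = 2.55606×10^8 km³/s².
The Hohmann ellipse has a_t = (r₁ + r₂)/2 = 7.580×10^5 km.
Circular speed at r₁: v₁ = √(μ/r₁) = √(2.55606×10^8/2.160×10^5) = 34.40 km/s.
On the transfer ellipse at r₁, vis-viva gives v_p = √[μ(2/r₁ − 1/a_t)] = 45.05 km/s.
First burn Δv₁ = |v_p − v₁| = 10.65 km/s.
At r₂, v₂ = √(μ/r₂) = 14.022 km/s.
Transfer-orbit speed at r₂: v_a = √[μ(2/r₂ − 1/a_t)] = 7.4852 km/s.
Second burn Δv₂ = |v₂ − v_a| = 6.537 km/s.
Total Δv = Δv₁ + Δv₂ = 17.19 km/s.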